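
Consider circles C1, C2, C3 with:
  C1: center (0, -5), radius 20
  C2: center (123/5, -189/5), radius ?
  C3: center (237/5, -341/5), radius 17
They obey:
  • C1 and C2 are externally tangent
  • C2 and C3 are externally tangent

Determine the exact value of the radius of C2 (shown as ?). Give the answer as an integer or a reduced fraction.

1. [ext C1·C2]  r_C2² + 40r_C2 − 1281 = 0  ⇒  r_C2 = 21 (r>0 drops 1)
2. [ext C2·C3]  r_C2² + 34r_C2 − 1155 = 0  ⇒  r_C2 = 21 (r>0 drops 1)

21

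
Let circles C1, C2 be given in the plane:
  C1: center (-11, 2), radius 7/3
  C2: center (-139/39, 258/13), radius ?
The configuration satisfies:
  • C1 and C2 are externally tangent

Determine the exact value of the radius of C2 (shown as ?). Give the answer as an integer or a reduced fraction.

1. [ext C1·C2]  r_C2² + (14/3)r_C2 − 1105/3 = 0  ⇒  r_C2 = 17 (r>0 drops 1)

17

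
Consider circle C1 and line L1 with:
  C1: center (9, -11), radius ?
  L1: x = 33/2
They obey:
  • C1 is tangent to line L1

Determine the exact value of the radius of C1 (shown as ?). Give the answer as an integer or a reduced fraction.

15/2

1. [C1‖L1]  r_C1² − 225/4 = 0  ⇒  r_C1 = 15/2 (r>0 drops 1)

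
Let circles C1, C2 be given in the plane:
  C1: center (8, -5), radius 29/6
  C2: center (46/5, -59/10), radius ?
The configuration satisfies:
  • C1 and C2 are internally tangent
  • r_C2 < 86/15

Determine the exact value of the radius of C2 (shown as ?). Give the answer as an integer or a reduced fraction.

1. [int C1,C2]  r_C2² − (29/3)r_C2 + 190/9 = 0  ⇒  r_C2 = 10/3 or 19/3
2. given r_C2 < 86/15: keep 10/3

10/3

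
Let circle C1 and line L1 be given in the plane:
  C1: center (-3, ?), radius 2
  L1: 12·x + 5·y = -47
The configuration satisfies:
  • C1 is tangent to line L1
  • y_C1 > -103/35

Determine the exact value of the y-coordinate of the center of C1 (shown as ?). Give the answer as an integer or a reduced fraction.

1. [C1‖L1]  y_C1² + (22/5)y_C1 − 111/5 = 0  ⇒  y_C1 = -37/5 or 3
2. given y_C1 > -103/35: keep 3

3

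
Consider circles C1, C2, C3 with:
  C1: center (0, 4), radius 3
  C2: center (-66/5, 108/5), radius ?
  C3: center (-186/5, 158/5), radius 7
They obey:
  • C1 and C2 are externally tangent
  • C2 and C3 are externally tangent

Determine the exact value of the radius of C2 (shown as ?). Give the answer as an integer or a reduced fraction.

1. [ext C1·C2]  r_C2² + 6r_C2 − 475 = 0  ⇒  r_C2 = 19 (r>0 drops 1)
2. [ext C2·C3]  r_C2² + 14r_C2 − 627 = 0  ⇒  r_C2 = 19 (r>0 drops 1)

19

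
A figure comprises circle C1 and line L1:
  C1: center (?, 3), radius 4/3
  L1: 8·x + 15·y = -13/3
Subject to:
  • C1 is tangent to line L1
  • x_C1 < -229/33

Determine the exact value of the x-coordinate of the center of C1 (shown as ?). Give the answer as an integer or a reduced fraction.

-9

1. [C1‖L1]  x_C1² + (37/3)x_C1 + 30 = 0  ⇒  x_C1 = -9 or -10/3
2. given x_C1 < -229/33: keep -9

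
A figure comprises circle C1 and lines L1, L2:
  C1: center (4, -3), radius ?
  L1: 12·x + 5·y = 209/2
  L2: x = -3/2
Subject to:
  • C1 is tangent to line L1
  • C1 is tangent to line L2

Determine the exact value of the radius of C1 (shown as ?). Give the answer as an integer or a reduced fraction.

1. [C1‖L1]  r_C1² − 121/4 = 0  ⇒  r_C1 = 11/2 (r>0 drops 1)
2. [C1‖L2]  r_C1² − 121/4 = 0  ⇒  r_C1 = 11/2 (r>0 drops 1)

11/2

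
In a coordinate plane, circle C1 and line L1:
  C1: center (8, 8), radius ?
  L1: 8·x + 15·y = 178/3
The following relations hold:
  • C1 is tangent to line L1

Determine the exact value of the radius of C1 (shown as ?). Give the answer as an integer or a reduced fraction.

22/3

1. [C1‖L1]  r_C1² − 484/9 = 0  ⇒  r_C1 = 22/3 (r>0 drops 1)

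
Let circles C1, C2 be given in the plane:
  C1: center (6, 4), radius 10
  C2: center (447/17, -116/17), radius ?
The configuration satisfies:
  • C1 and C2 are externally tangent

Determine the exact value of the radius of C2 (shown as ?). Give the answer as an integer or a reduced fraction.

13

1. [ext C1·C2]  r_C2² + 20r_C2 − 429 = 0  ⇒  r_C2 = 13 (r>0 drops 1)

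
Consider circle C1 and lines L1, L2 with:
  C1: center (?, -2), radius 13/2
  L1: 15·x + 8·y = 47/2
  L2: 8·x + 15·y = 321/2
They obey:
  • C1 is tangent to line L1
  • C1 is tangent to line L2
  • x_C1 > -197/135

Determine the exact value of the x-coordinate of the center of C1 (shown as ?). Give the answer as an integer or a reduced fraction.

10

1. [C1‖L1]  x_C1² − (79/15)x_C1 − 142/3 = 0  ⇒  x_C1 = -71/15 or 10
2. [C1‖L2]  x_C1² − (381/8)x_C1 + 1505/4 = 0  ⇒  x_C1 = 10 or 301/8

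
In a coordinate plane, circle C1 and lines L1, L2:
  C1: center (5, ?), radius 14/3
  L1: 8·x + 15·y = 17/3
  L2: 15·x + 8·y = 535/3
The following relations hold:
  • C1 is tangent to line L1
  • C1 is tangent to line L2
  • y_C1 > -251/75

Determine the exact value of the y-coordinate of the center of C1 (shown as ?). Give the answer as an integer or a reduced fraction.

3

1. [C1‖L1]  y_C1² + (206/45)y_C1 − 341/15 = 0  ⇒  y_C1 = -341/45 or 3
2. [C1‖L2]  y_C1² − (155/6)y_C1 + 137/2 = 0  ⇒  y_C1 = 3 or 137/6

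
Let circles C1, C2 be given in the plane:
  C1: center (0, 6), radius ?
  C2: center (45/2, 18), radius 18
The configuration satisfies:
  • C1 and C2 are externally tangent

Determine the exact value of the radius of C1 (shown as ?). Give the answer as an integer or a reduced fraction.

15/2

1. [ext C1·C2]  r_C1² + 36r_C1 − 1305/4 = 0  ⇒  r_C1 = 15/2 (r>0 drops 1)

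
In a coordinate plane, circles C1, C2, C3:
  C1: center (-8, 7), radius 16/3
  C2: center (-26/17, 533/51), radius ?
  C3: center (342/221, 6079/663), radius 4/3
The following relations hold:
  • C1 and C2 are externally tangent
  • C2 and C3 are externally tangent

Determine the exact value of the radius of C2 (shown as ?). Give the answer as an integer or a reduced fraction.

2

1. [ext C1·C2]  r_C2² + (32/3)r_C2 − 76/3 = 0  ⇒  r_C2 = 2 (r>0 drops 1)
2. [ext C2·C3]  r_C2² + (8/3)r_C2 − 28/3 = 0  ⇒  r_C2 = 2 (r>0 drops 1)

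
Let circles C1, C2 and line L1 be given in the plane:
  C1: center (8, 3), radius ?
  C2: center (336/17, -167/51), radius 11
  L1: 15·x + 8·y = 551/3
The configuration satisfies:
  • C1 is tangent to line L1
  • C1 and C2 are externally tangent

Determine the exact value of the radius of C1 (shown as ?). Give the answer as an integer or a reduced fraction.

1. [C1‖L1]  r_C1² − 49/9 = 0  ⇒  r_C1 = 7/3 (r>0 drops 1)
2. [ext C1·C2]  r_C1² + 22r_C1 − 511/9 = 0  ⇒  r_C1 = 7/3 (r>0 drops 1)

7/3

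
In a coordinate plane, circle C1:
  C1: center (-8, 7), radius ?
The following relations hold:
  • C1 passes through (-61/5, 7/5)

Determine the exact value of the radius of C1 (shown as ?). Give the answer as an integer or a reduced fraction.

1. [C1∋P]  r_C1² − 49 = 0  ⇒  r_C1 = 7 (r>0 drops 1)

7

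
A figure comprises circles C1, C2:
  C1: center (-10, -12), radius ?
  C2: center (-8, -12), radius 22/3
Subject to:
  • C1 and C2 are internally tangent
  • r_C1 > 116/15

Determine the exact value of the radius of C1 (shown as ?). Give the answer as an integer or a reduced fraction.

1. [int C1,C2]  r_C1² − (44/3)r_C1 + 448/9 = 0  ⇒  r_C1 = 16/3 or 28/3
2. given r_C1 > 116/15: keep 28/3

28/3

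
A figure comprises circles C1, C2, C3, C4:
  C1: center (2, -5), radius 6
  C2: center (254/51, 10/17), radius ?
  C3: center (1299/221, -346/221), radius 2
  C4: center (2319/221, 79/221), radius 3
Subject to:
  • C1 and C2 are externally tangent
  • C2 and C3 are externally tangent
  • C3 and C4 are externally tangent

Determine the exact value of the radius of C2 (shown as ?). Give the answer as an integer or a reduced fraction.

1. [ext C1·C2]  r_C2² + 12r_C2 − 37/9 = 0  ⇒  r_C2 = 1/3 (r>0 drops 1)
2. [ext C2·C3]  r_C2² + 4r_C2 − 13/9 = 0  ⇒  r_C2 = 1/3 (r>0 drops 1)

1/3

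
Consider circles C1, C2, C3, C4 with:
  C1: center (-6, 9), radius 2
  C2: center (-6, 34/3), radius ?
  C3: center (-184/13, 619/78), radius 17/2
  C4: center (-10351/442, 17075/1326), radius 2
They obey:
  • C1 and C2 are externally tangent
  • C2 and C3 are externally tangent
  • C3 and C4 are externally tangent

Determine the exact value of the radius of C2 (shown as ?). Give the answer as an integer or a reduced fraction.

1/3

1. [ext C1·C2]  r_C2² + 4r_C2 − 13/9 = 0  ⇒  r_C2 = 1/3 (r>0 drops 1)
2. [ext C2·C3]  r_C2² + 17r_C2 − 52/9 = 0  ⇒  r_C2 = 1/3 (r>0 drops 1)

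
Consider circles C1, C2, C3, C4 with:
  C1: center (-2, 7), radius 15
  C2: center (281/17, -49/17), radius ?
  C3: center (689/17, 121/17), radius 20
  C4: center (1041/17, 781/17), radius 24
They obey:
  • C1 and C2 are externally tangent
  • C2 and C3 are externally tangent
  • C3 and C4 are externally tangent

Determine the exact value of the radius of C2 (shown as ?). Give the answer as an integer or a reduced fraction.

1. [ext C1·C2]  r_C2² + 30r_C2 − 216 = 0  ⇒  r_C2 = 6 (r>0 drops 1)
2. [ext C2·C3]  r_C2² + 40r_C2 − 276 = 0  ⇒  r_C2 = 6 (r>0 drops 1)

6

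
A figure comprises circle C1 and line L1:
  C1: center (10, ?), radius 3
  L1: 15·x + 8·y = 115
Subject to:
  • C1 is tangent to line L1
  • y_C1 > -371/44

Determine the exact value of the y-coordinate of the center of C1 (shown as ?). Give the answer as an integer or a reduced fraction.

2

1. [C1‖L1]  y_C1² + (35/4)y_C1 − 43/2 = 0  ⇒  y_C1 = -43/4 or 2
2. given y_C1 > -371/44: keep 2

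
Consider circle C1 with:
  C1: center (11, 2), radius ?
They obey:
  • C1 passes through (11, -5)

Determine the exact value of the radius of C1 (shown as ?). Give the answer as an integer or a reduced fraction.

1. [C1∋P]  r_C1² − 49 = 0  ⇒  r_C1 = 7 (r>0 drops 1)

7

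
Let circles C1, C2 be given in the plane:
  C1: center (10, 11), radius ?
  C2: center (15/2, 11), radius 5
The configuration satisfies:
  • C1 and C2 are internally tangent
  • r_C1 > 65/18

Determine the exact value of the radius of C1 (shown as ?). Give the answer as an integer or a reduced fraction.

15/2

1. [int C1,C2]  r_C1² − 10r_C1 + 75/4 = 0  ⇒  r_C1 = 5/2 or 15/2
2. given r_C1 > 65/18: keep 15/2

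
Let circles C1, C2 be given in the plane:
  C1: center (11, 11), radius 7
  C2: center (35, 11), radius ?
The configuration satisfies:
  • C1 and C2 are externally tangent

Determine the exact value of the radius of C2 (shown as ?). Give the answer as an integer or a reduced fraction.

1. [ext C1·C2]  r_C2² + 14r_C2 − 527 = 0  ⇒  r_C2 = 17 (r>0 drops 1)

17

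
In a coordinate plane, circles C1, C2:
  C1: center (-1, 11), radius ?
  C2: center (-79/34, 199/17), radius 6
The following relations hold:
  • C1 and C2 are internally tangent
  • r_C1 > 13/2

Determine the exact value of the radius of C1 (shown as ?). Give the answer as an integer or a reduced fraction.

15/2

1. [int C1,C2]  r_C1² − 12r_C1 + 135/4 = 0  ⇒  r_C1 = 9/2 or 15/2
2. given r_C1 > 13/2: keep 15/2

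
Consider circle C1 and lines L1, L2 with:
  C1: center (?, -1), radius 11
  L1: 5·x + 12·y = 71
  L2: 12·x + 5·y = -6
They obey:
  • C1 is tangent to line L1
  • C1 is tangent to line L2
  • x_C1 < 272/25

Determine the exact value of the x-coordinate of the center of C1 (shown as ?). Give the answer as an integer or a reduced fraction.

1. [C1‖L1]  x_C1² − (166/5)x_C1 − 2712/5 = 0  ⇒  x_C1 = -12 or 226/5
2. [C1‖L2]  x_C1² + (1/6)x_C1 − 142 = 0  ⇒  x_C1 = -12 or 71/6

-12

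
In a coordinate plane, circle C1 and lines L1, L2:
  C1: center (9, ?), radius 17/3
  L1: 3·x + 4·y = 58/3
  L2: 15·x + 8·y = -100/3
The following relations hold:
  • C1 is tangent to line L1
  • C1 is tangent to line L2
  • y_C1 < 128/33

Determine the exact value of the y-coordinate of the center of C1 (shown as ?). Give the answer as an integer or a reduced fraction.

-9

1. [C1‖L1]  y_C1² + (23/6)y_C1 − 93/2 = 0  ⇒  y_C1 = -9 or 31/6
2. [C1‖L2]  y_C1² + (505/12)y_C1 + 1191/4 = 0  ⇒  y_C1 = -397/12 or -9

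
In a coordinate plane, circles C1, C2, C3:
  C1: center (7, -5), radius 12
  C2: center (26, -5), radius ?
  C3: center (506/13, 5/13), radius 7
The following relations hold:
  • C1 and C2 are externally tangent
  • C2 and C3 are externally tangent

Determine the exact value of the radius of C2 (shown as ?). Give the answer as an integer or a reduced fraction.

1. [ext C1·C2]  r_C2² + 24r_C2 − 217 = 0  ⇒  r_C2 = 7 (r>0 drops 1)
2. [ext C2·C3]  r_C2² + 14r_C2 − 147 = 0  ⇒  r_C2 = 7 (r>0 drops 1)

7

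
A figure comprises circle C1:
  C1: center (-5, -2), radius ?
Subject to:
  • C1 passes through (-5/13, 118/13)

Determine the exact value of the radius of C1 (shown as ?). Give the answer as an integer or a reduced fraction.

12

1. [C1∋P]  r_C1² − 144 = 0  ⇒  r_C1 = 12 (r>0 drops 1)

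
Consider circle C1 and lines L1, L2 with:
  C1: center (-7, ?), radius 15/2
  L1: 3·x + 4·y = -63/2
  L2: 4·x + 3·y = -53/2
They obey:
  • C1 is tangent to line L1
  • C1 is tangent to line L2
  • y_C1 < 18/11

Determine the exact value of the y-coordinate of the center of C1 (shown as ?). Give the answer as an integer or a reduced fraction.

1. [C1‖L1]  y_C1² + (21/4)y_C1 − 81 = 0  ⇒  y_C1 = -12 or 27/4
2. [C1‖L2]  y_C1² − 1y_C1 − 156 = 0  ⇒  y_C1 = -12 or 13

-12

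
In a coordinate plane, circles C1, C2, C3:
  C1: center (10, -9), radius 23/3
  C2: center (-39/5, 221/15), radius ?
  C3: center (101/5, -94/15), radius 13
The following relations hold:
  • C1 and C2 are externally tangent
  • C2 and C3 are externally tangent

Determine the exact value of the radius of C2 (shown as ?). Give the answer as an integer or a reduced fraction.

22

1. [ext C1·C2]  r_C2² + (46/3)r_C2 − 2464/3 = 0  ⇒  r_C2 = 22 (r>0 drops 1)
2. [ext C2·C3]  r_C2² + 26r_C2 − 1056 = 0  ⇒  r_C2 = 22 (r>0 drops 1)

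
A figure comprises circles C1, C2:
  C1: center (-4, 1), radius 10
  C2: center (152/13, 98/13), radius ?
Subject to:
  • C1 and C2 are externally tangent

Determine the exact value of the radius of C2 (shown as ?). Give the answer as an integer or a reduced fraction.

7

1. [ext C1·C2]  r_C2² + 20r_C2 − 189 = 0  ⇒  r_C2 = 7 (r>0 drops 1)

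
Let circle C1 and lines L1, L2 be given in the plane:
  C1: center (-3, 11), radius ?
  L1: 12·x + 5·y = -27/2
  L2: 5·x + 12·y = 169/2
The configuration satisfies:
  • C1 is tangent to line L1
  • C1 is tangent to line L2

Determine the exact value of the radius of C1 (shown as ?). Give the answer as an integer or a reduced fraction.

1. [C1‖L1]  r_C1² − 25/4 = 0  ⇒  r_C1 = 5/2 (r>0 drops 1)
2. [C1‖L2]  r_C1² − 25/4 = 0  ⇒  r_C1 = 5/2 (r>0 drops 1)

5/2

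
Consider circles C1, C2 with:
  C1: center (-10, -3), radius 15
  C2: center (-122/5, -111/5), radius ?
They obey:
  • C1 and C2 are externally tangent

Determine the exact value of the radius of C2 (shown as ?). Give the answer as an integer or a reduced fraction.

1. [ext C1·C2]  r_C2² + 30r_C2 − 351 = 0  ⇒  r_C2 = 9 (r>0 drops 1)

9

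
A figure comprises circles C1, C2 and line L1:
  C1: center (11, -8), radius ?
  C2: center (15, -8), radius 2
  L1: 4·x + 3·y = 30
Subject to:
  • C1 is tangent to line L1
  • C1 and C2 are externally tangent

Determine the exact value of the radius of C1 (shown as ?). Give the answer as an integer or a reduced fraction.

1. [C1‖L1]  r_C1² − 4 = 0  ⇒  r_C1 = 2 (r>0 drops 1)
2. [ext C1·C2]  r_C1² + 4r_C1 − 12 = 0  ⇒  r_C1 = 2 (r>0 drops 1)

2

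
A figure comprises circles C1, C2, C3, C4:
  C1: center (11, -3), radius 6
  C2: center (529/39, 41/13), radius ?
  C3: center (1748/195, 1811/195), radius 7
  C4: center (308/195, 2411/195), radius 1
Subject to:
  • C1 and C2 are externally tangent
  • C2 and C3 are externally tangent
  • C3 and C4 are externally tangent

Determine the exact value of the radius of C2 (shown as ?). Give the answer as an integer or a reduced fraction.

1. [ext C1·C2]  r_C2² + 12r_C2 − 76/9 = 0  ⇒  r_C2 = 2/3 (r>0 drops 1)
2. [ext C2·C3]  r_C2² + 14r_C2 − 88/9 = 0  ⇒  r_C2 = 2/3 (r>0 drops 1)

2/3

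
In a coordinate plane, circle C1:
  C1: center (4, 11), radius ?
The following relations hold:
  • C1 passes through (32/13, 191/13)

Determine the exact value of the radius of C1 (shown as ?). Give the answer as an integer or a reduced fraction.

4

1. [C1∋P]  r_C1² − 16 = 0  ⇒  r_C1 = 4 (r>0 drops 1)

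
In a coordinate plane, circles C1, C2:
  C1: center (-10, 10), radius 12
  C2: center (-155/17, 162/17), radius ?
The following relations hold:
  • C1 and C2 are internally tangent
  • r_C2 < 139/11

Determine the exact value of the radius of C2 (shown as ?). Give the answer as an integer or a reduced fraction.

1. [int C1,C2]  r_C2² − 24r_C2 + 143 = 0  ⇒  r_C2 = 11 or 13
2. given r_C2 < 139/11: keep 11

11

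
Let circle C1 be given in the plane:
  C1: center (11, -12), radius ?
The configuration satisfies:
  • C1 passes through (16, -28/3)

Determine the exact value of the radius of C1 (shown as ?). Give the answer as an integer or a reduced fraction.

17/3

1. [C1∋P]  r_C1² − 289/9 = 0  ⇒  r_C1 = 17/3 (r>0 drops 1)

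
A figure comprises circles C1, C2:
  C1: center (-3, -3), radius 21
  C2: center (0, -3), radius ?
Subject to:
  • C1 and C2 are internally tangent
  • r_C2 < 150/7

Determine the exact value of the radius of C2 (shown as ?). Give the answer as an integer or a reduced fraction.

1. [int C1,C2]  r_C2² − 42r_C2 + 432 = 0  ⇒  r_C2 = 18 or 24
2. given r_C2 < 150/7: keep 18

18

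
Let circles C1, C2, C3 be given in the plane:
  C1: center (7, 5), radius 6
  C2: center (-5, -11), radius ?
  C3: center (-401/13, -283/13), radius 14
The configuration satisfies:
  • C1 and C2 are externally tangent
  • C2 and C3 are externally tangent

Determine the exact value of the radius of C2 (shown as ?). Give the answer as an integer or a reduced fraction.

1. [ext C1·C2]  r_C2² + 12r_C2 − 364 = 0  ⇒  r_C2 = 14 (r>0 drops 1)
2. [ext C2·C3]  r_C2² + 28r_C2 − 588 = 0  ⇒  r_C2 = 14 (r>0 drops 1)

14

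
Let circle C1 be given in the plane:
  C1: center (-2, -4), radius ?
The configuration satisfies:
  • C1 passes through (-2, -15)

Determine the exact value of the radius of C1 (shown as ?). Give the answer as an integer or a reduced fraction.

1. [C1∋P]  r_C1² − 121 = 0  ⇒  r_C1 = 11 (r>0 drops 1)

11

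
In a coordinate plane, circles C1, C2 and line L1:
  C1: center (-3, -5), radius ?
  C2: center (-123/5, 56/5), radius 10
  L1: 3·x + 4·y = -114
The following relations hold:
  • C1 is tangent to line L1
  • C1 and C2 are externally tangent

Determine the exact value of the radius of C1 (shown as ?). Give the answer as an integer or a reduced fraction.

1. [C1‖L1]  r_C1² − 289 = 0  ⇒  r_C1 = 17 (r>0 drops 1)
2. [ext C1·C2]  r_C1² + 20r_C1 − 629 = 0  ⇒  r_C1 = 17 (r>0 drops 1)

17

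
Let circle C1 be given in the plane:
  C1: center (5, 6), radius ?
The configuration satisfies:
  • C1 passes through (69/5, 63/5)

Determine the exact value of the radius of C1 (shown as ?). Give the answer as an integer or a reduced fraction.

1. [C1∋P]  r_C1² − 121 = 0  ⇒  r_C1 = 11 (r>0 drops 1)

11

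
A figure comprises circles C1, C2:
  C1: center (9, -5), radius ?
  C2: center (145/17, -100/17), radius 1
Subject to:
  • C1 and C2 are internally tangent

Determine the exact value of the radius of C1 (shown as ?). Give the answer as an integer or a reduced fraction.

1. [int C1,C2]  r_C1² − 2r_C1 = 0  ⇒  r_C1 = 2 (r>0 drops 1)

2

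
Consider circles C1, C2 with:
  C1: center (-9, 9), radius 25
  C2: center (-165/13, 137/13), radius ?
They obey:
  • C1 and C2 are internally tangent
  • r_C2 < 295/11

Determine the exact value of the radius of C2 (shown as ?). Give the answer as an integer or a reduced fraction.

21

1. [int C1,C2]  r_C2² − 50r_C2 + 609 = 0  ⇒  r_C2 = 21 or 29
2. given r_C2 < 295/11: keep 21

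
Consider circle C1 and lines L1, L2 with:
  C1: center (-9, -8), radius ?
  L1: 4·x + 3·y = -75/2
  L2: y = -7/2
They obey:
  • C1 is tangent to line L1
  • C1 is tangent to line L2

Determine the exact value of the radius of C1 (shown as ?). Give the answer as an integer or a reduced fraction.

1. [C1‖L1]  r_C1² − 81/4 = 0  ⇒  r_C1 = 9/2 (r>0 drops 1)
2. [C1‖L2]  r_C1² − 81/4 = 0  ⇒  r_C1 = 9/2 (r>0 drops 1)

9/2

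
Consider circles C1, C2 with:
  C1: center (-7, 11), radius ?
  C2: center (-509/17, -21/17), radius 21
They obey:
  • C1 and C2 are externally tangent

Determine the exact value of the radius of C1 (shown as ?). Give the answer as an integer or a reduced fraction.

5

1. [ext C1·C2]  r_C1² + 42r_C1 − 235 = 0  ⇒  r_C1 = 5 (r>0 drops 1)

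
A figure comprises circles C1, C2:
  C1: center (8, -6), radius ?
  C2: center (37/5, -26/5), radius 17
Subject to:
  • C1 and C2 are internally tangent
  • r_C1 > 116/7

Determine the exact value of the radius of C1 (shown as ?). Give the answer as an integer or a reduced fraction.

1. [int C1,C2]  r_C1² − 34r_C1 + 288 = 0  ⇒  r_C1 = 16 or 18
2. given r_C1 > 116/7: keep 18

18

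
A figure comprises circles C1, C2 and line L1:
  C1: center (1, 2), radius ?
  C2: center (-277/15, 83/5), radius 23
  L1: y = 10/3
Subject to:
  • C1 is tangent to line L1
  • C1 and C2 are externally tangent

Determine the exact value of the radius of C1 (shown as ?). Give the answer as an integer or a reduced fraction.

4/3

1. [C1‖L1]  r_C1² − 16/9 = 0  ⇒  r_C1 = 4/3 (r>0 drops 1)
2. [ext C1·C2]  r_C1² + 46r_C1 − 568/9 = 0  ⇒  r_C1 = 4/3 (r>0 drops 1)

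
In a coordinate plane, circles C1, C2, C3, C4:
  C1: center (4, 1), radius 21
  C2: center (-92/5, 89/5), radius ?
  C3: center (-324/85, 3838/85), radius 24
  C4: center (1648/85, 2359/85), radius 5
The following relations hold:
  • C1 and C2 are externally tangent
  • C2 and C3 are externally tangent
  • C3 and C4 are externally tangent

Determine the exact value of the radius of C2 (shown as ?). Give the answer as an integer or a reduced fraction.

1. [ext C1·C2]  r_C2² + 42r_C2 − 343 = 0  ⇒  r_C2 = 7 (r>0 drops 1)
2. [ext C2·C3]  r_C2² + 48r_C2 − 385 = 0  ⇒  r_C2 = 7 (r>0 drops 1)

7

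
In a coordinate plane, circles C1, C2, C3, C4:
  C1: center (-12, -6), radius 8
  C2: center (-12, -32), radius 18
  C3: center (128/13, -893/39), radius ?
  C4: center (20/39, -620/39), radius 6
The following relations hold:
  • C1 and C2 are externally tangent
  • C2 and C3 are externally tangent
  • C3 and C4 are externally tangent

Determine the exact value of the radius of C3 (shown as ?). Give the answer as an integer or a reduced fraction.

17/3

1. [ext C2·C3]  r_C3² + 36r_C3 − 2125/9 = 0  ⇒  r_C3 = 17/3 (r>0 drops 1)
2. [ext C3·C4]  r_C3² + 12r_C3 − 901/9 = 0  ⇒  r_C3 = 17/3 (r>0 drops 1)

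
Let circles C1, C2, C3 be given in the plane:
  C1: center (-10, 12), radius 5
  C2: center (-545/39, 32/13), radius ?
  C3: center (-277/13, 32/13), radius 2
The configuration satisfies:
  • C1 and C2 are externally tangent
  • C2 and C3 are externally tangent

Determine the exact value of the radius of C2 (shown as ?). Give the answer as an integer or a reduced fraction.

1. [ext C1·C2]  r_C2² + 10r_C2 − 736/9 = 0  ⇒  r_C2 = 16/3 (r>0 drops 1)
2. [ext C2·C3]  r_C2² + 4r_C2 − 448/9 = 0  ⇒  r_C2 = 16/3 (r>0 drops 1)

16/3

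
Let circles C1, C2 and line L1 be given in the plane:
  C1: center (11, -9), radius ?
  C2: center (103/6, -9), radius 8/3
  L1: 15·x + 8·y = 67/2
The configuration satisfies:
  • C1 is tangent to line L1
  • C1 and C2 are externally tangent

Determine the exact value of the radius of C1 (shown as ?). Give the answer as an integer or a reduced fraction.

7/2

1. [C1‖L1]  r_C1² − 49/4 = 0  ⇒  r_C1 = 7/2 (r>0 drops 1)
2. [ext C1·C2]  r_C1² + (16/3)r_C1 − 371/12 = 0  ⇒  r_C1 = 7/2 (r>0 drops 1)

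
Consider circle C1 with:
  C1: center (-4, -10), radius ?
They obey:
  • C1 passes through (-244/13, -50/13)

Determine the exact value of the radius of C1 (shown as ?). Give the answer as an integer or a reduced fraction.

16

1. [C1∋P]  r_C1² − 256 = 0  ⇒  r_C1 = 16 (r>0 drops 1)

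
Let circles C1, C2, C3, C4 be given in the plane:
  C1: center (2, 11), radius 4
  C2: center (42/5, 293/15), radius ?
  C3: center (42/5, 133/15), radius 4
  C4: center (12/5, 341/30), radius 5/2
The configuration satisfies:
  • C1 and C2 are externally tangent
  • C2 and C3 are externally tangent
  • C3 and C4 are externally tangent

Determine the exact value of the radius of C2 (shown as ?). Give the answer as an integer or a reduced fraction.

20/3

1. [ext C1·C2]  r_C2² + 8r_C2 − 880/9 = 0  ⇒  r_C2 = 20/3 (r>0 drops 1)
2. [ext C2·C3]  r_C2² + 8r_C2 − 880/9 = 0  ⇒  r_C2 = 20/3 (r>0 drops 1)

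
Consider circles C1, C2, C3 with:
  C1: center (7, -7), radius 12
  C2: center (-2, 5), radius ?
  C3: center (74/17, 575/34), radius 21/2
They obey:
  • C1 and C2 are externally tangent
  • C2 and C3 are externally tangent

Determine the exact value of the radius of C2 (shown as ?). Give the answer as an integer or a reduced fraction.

1. [ext C1·C2]  r_C2² + 24r_C2 − 81 = 0  ⇒  r_C2 = 3 (r>0 drops 1)
2. [ext C2·C3]  r_C2² + 21r_C2 − 72 = 0  ⇒  r_C2 = 3 (r>0 drops 1)

3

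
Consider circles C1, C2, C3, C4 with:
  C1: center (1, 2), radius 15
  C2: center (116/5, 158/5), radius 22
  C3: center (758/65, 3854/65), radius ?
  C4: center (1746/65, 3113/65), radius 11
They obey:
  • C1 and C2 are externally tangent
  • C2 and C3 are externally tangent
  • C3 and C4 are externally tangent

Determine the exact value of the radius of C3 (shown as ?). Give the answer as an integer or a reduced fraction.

1. [ext C2·C3]  r_C3² + 44r_C3 − 416 = 0  ⇒  r_C3 = 8 (r>0 drops 1)
2. [ext C3·C4]  r_C3² + 22r_C3 − 240 = 0  ⇒  r_C3 = 8 (r>0 drops 1)

8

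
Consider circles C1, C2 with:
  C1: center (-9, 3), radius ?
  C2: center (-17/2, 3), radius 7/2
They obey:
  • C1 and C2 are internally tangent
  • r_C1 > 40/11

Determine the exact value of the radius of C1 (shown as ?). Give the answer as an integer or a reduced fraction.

1. [int C1,C2]  r_C1² − 7r_C1 + 12 = 0  ⇒  r_C1 = 3 or 4
2. given r_C1 > 40/11: keep 4

4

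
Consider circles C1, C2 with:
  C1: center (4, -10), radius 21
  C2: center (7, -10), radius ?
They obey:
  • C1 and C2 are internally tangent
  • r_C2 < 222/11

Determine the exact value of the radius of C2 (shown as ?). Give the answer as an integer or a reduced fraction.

1. [int C1,C2]  r_C2² − 42r_C2 + 432 = 0  ⇒  r_C2 = 18 or 24
2. given r_C2 < 222/11: keep 18

18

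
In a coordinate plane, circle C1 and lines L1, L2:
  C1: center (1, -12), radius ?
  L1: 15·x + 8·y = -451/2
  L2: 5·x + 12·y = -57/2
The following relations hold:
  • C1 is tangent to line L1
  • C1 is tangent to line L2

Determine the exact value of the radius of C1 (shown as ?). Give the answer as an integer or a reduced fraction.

17/2

1. [C1‖L1]  r_C1² − 289/4 = 0  ⇒  r_C1 = 17/2 (r>0 drops 1)
2. [C1‖L2]  r_C1² − 289/4 = 0  ⇒  r_C1 = 17/2 (r>0 drops 1)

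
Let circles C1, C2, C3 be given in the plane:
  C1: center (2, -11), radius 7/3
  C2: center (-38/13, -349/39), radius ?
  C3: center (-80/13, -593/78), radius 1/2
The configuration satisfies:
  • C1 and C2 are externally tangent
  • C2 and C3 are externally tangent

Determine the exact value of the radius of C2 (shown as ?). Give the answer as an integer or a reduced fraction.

1. [ext C1·C2]  r_C2² + (14/3)r_C2 − 23 = 0  ⇒  r_C2 = 3 (r>0 drops 1)
2. [ext C2·C3]  r_C2² + 1r_C2 − 12 = 0  ⇒  r_C2 = 3 (r>0 drops 1)

3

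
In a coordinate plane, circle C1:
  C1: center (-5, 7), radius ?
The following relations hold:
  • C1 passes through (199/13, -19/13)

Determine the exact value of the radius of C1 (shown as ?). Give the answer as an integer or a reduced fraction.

22

1. [C1∋P]  r_C1² − 484 = 0  ⇒  r_C1 = 22 (r>0 drops 1)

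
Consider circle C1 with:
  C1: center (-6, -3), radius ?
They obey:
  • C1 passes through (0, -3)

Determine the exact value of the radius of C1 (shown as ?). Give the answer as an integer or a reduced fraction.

6

1. [C1∋P]  r_C1² − 36 = 0  ⇒  r_C1 = 6 (r>0 drops 1)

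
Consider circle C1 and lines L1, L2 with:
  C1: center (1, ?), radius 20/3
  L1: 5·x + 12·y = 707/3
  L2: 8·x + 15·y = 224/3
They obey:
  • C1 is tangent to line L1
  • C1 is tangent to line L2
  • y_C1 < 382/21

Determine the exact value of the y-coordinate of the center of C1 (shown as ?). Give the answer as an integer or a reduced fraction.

12

1. [C1‖L1]  y_C1² − (346/9)y_C1 + 952/3 = 0  ⇒  y_C1 = 12 or 238/9
2. [C1‖L2]  y_C1² − (80/9)y_C1 − 112/3 = 0  ⇒  y_C1 = -28/9 or 12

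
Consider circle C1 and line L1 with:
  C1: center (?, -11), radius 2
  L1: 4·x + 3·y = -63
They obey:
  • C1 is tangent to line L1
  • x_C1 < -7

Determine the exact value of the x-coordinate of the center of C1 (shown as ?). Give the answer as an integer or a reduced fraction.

1. [C1‖L1]  x_C1² + 15x_C1 + 50 = 0  ⇒  x_C1 = -10 or -5
2. given x_C1 < -7: keep -10

-10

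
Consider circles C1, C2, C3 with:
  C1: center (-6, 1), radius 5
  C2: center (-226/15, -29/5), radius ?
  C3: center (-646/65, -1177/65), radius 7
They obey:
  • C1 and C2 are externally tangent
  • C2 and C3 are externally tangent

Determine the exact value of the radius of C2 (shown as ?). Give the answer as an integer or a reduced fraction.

1. [ext C1·C2]  r_C2² + 10r_C2 − 931/9 = 0  ⇒  r_C2 = 19/3 (r>0 drops 1)
2. [ext C2·C3]  r_C2² + 14r_C2 − 1159/9 = 0  ⇒  r_C2 = 19/3 (r>0 drops 1)

19/3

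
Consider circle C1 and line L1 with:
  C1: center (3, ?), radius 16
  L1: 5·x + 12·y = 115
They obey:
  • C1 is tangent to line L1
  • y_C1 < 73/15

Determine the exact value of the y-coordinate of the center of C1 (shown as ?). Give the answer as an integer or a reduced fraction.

1. [C1‖L1]  y_C1² − (50/3)y_C1 − 231 = 0  ⇒  y_C1 = -9 or 77/3
2. given y_C1 < 73/15: keep -9

-9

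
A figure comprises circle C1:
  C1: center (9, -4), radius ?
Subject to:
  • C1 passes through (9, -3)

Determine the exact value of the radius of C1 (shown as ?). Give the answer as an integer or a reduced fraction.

1

1. [C1∋P]  r_C1² − 1 = 0  ⇒  r_C1 = 1 (r>0 drops 1)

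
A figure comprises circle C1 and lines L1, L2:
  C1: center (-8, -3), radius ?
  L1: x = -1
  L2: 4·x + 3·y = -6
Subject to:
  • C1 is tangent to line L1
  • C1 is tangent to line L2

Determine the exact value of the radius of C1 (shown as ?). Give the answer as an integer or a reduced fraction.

1. [C1‖L1]  r_C1² − 49 = 0  ⇒  r_C1 = 7 (r>0 drops 1)
2. [C1‖L2]  r_C1² − 49 = 0  ⇒  r_C1 = 7 (r>0 drops 1)

7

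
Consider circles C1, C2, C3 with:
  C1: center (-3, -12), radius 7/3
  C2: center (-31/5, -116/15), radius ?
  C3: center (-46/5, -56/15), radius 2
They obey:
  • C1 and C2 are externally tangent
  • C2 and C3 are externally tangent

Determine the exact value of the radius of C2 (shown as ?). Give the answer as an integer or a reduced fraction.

1. [ext C1·C2]  r_C2² + (14/3)r_C2 − 23 = 0  ⇒  r_C2 = 3 (r>0 drops 1)
2. [ext C2·C3]  r_C2² + 4r_C2 − 21 = 0  ⇒  r_C2 = 3 (r>0 drops 1)

3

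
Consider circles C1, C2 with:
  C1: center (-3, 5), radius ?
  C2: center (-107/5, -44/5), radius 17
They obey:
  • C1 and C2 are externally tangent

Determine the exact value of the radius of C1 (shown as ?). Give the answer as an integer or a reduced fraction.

1. [ext C1·C2]  r_C1² + 34r_C1 − 240 = 0  ⇒  r_C1 = 6 (r>0 drops 1)

6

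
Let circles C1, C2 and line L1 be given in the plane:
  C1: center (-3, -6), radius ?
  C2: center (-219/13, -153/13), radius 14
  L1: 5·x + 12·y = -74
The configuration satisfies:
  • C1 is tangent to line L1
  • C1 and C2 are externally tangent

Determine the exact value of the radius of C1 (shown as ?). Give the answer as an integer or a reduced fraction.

1

1. [C1‖L1]  r_C1² − 1 = 0  ⇒  r_C1 = 1 (r>0 drops 1)
2. [ext C1·C2]  r_C1² + 28r_C1 − 29 = 0  ⇒  r_C1 = 1 (r>0 drops 1)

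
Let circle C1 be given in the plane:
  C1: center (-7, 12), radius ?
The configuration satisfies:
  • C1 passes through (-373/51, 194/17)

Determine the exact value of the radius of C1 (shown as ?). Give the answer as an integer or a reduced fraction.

2/3

1. [C1∋P]  r_C1² − 4/9 = 0  ⇒  r_C1 = 2/3 (r>0 drops 1)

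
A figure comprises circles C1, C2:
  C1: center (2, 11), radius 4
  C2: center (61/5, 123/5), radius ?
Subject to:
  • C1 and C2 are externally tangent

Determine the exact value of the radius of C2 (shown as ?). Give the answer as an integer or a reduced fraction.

1. [ext C1·C2]  r_C2² + 8r_C2 − 273 = 0  ⇒  r_C2 = 13 (r>0 drops 1)

13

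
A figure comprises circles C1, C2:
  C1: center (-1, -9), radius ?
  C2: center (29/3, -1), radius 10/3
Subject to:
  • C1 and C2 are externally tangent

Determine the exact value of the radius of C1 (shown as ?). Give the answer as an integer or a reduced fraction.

1. [ext C1·C2]  r_C1² + (20/3)r_C1 − 500/3 = 0  ⇒  r_C1 = 10 (r>0 drops 1)

10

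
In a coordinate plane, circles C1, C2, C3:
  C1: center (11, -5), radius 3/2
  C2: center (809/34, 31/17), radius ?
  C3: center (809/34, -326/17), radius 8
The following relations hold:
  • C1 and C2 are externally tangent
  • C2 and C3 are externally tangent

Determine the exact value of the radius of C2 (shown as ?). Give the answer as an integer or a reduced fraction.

1. [ext C1·C2]  r_C2² + 3r_C2 − 208 = 0  ⇒  r_C2 = 13 (r>0 drops 1)
2. [ext C2·C3]  r_C2² + 16r_C2 − 377 = 0  ⇒  r_C2 = 13 (r>0 drops 1)

13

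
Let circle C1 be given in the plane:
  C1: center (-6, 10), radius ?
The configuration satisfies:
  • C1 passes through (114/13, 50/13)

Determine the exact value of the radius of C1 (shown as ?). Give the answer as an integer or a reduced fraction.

1. [C1∋P]  r_C1² − 256 = 0  ⇒  r_C1 = 16 (r>0 drops 1)

16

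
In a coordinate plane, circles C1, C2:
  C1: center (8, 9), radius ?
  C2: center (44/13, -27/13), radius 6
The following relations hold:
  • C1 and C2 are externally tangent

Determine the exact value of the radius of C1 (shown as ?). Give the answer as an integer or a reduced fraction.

6

1. [ext C1·C2]  r_C1² + 12r_C1 − 108 = 0  ⇒  r_C1 = 6 (r>0 drops 1)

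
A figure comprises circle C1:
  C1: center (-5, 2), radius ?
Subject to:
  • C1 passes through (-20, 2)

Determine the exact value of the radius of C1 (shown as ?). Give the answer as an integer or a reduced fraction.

1. [C1∋P]  r_C1² − 225 = 0  ⇒  r_C1 = 15 (r>0 drops 1)

15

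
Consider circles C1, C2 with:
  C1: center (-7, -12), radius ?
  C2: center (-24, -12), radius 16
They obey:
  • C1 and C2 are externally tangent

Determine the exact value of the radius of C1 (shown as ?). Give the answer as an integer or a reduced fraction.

1

1. [ext C1·C2]  r_C1² + 32r_C1 − 33 = 0  ⇒  r_C1 = 1 (r>0 drops 1)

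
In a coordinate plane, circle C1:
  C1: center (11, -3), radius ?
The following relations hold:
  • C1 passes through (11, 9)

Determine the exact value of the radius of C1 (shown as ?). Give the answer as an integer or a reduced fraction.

12

1. [C1∋P]  r_C1² − 144 = 0  ⇒  r_C1 = 12 (r>0 drops 1)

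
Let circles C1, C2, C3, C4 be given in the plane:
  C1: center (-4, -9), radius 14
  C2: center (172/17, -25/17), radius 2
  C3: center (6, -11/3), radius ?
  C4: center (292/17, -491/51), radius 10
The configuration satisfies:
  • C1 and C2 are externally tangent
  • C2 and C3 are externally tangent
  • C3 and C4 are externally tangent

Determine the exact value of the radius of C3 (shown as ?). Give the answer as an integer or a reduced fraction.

1. [ext C2·C3]  r_C3² + 4r_C3 − 160/9 = 0  ⇒  r_C3 = 8/3 (r>0 drops 1)
2. [ext C3·C4]  r_C3² + 20r_C3 − 544/9 = 0  ⇒  r_C3 = 8/3 (r>0 drops 1)

8/3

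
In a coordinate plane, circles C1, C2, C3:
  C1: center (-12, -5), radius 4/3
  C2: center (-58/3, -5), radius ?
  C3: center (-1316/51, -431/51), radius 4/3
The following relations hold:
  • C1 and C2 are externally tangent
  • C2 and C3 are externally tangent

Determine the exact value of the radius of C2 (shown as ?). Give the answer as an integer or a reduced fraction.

1. [ext C1·C2]  r_C2² + (8/3)r_C2 − 52 = 0  ⇒  r_C2 = 6 (r>0 drops 1)
2. [ext C2·C3]  r_C2² + (8/3)r_C2 − 52 = 0  ⇒  r_C2 = 6 (r>0 drops 1)

6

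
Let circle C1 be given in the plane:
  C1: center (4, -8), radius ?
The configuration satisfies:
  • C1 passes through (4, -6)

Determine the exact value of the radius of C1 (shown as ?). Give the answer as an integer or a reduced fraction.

2

1. [C1∋P]  r_C1² − 4 = 0  ⇒  r_C1 = 2 (r>0 drops 1)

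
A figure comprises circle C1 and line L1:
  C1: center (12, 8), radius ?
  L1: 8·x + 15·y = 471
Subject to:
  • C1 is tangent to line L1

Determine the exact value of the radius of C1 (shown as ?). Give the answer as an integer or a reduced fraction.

1. [C1‖L1]  r_C1² − 225 = 0  ⇒  r_C1 = 15 (r>0 drops 1)

15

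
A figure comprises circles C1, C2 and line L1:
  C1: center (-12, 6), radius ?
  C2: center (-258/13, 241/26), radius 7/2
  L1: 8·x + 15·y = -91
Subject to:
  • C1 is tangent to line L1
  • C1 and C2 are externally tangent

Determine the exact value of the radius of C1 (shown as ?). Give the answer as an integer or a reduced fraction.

1. [C1‖L1]  r_C1² − 25 = 0  ⇒  r_C1 = 5 (r>0 drops 1)
2. [ext C1·C2]  r_C1² + 7r_C1 − 60 = 0  ⇒  r_C1 = 5 (r>0 drops 1)

5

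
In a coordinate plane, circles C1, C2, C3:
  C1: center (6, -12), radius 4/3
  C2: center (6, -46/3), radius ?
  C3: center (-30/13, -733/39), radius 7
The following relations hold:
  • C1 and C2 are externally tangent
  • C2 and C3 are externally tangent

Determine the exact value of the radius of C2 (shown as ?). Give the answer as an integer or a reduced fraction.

2

1. [ext C1·C2]  r_C2² + (8/3)r_C2 − 28/3 = 0  ⇒  r_C2 = 2 (r>0 drops 1)
2. [ext C2·C3]  r_C2² + 14r_C2 − 32 = 0  ⇒  r_C2 = 2 (r>0 drops 1)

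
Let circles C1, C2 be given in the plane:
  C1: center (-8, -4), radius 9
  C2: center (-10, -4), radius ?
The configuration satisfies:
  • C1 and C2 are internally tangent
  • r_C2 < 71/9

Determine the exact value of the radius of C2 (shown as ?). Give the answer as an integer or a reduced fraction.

7

1. [int C1,C2]  r_C2² − 18r_C2 + 77 = 0  ⇒  r_C2 = 7 or 11
2. given r_C2 < 71/9: keep 7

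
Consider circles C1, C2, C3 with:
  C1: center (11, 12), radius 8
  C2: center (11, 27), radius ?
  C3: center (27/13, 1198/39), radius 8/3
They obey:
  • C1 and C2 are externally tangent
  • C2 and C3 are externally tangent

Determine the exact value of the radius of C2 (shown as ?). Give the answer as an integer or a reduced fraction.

1. [ext C1·C2]  r_C2² + 16r_C2 − 161 = 0  ⇒  r_C2 = 7 (r>0 drops 1)
2. [ext C2·C3]  r_C2² + (16/3)r_C2 − 259/3 = 0  ⇒  r_C2 = 7 (r>0 drops 1)

7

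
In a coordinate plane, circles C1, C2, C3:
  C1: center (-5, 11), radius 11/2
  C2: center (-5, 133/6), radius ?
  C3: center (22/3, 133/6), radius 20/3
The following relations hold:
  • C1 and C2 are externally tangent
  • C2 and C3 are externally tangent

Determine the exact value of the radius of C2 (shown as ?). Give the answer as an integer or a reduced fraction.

17/3

1. [ext C1·C2]  r_C2² + 11r_C2 − 850/9 = 0  ⇒  r_C2 = 17/3 (r>0 drops 1)
2. [ext C2·C3]  r_C2² + (40/3)r_C2 − 323/3 = 0  ⇒  r_C2 = 17/3 (r>0 drops 1)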